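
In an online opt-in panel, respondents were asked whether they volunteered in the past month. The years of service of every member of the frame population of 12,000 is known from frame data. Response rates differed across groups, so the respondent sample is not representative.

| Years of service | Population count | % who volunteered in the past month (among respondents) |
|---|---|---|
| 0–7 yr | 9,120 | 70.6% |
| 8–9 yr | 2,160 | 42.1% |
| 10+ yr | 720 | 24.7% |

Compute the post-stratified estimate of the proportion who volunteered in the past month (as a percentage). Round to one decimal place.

Weight each group's respondent value by its population share:
  0–7 yr: (9,120/12,000) × 70.6 = 53.656
  8–9 yr: (2,160/12,000) × 42.1 = 7.578
  10+ yr: (720/12,000) × 24.7 = 1.482
Post-stratified estimate = 62.716 → 62.7%.

62.7%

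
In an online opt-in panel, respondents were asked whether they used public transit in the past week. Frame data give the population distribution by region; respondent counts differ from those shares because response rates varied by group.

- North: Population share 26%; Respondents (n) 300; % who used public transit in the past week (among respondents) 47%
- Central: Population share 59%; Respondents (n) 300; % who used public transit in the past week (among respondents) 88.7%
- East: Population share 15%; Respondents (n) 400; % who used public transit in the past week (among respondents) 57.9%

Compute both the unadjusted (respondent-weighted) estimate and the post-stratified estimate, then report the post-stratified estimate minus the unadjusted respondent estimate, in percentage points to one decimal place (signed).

+9.4 percentage points

Naive respondent-only estimate (weights = respondent counts):
  (300/1000)×47 + (300/1000)×88.7 + (400/1000)×57.9 = 63.87%
Post-stratified estimate weights by population shares:
  0.26×47 + 0.59×88.7 + 0.15×57.9 = 73.238%
Difference = 73.238 − 63.87 = 9.368 pp.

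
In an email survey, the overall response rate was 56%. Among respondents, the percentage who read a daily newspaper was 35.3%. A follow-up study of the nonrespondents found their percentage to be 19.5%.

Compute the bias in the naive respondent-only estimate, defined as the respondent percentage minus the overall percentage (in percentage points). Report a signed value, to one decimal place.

Nonresponse fraction = 1 − 0.56 = 0.44.
Bias = (nonresponse fraction) × (respondent percentage − nonrespondent percentage)
     = 0.44 × (35.3 − 19.5) = 0.44 × 15.8 = 6.952.

+7.0 percentage points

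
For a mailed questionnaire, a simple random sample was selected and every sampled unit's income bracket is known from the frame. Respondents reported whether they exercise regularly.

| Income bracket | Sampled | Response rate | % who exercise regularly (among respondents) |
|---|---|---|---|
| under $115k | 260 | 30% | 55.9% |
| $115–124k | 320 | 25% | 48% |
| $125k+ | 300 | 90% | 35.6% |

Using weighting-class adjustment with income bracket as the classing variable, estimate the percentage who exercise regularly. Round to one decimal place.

With weight = n_sampled/n_responded per class, the weighted class total is n_sampled:
  under $115k: 260 × 55.9 = 14,534
  $115–124k: 320 × 48 = 15,360
  $125k+: 300 × 35.6 = 10,680
Adjusted estimate = 40,574 / 880 = 46.1068 → 46.1%.

46.1%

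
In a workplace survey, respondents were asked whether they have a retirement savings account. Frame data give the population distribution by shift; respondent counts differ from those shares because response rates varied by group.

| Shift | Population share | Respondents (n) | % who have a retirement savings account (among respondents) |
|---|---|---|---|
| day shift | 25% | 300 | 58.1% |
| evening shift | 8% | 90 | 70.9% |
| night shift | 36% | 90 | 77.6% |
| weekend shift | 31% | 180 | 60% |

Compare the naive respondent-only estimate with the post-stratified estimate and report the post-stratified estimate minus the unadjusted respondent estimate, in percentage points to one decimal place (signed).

Unadjusted (pooled respondent) estimate weights by respondent counts:
  (300/660)×58.1 + (90/660)×70.9 + (90/660)×77.6 + (180/660)×60 = 63.0227%
Reweighting by population shift shares:
  0.25×58.1 + 0.08×70.9 + 0.36×77.6 + 0.31×60 = 66.733%
Difference = 66.733 − 63.0227 = 3.7103 pp.

+3.7 percentage points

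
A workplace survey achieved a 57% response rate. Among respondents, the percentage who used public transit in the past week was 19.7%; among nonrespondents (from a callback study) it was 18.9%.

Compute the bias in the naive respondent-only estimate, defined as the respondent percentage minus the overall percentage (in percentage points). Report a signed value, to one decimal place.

+0.3 percentage points

Nonresponse fraction = 1 − 0.57 = 0.43.
Bias = (nonresponse fraction) × (respondent percentage − nonrespondent percentage)
     = 0.43 × (19.7 − 18.9) = 0.43 × 0.8 = 0.344.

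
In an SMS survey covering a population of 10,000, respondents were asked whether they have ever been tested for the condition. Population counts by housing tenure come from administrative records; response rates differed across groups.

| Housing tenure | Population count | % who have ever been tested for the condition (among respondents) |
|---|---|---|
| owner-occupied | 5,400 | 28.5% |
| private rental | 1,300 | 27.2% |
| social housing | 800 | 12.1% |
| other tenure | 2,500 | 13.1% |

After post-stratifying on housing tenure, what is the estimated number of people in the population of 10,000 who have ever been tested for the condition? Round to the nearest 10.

2,320

Each cell contributes its population count × the respondent rate:
  owner-occupied: 5,400 × 28.5% = 1539
  private rental: 1,300 × 27.2% = 353.6
  social housing: 800 × 12.1% = 96.8
  other tenure: 2,500 × 13.1% = 327.5
Estimated total = 2316.9 → 2,320.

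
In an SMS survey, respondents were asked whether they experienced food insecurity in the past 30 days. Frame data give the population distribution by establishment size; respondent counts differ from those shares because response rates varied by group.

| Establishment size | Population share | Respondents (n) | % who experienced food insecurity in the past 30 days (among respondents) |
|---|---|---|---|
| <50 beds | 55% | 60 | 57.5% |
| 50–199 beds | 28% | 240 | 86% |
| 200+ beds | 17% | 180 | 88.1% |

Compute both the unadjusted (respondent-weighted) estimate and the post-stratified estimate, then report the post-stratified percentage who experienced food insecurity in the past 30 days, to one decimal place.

70.7%

Naive respondent-only estimate (weights = respondent counts):
  (60/480)×57.5 + (240/480)×86 + (180/480)×88.1 = 83.225%
Post-stratified estimate weights by population shares:
  0.55×57.5 + 0.28×86 + 0.17×88.1 = 70.682%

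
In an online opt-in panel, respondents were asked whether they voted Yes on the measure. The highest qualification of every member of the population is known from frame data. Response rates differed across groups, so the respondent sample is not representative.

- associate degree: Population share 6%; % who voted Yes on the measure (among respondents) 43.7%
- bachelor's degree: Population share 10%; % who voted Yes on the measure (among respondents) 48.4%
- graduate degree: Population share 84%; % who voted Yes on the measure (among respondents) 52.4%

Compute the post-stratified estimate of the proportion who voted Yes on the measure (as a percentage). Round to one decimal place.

51.5%

Each cell contributes population-share × respondent value:
  associate degree: 0.06 × 43.7 = 2.622
  bachelor's degree: 0.1 × 48.4 = 4.84
  graduate degree: 0.84 × 52.4 = 44.016
Post-stratified estimate = 51.478 → 51.5%.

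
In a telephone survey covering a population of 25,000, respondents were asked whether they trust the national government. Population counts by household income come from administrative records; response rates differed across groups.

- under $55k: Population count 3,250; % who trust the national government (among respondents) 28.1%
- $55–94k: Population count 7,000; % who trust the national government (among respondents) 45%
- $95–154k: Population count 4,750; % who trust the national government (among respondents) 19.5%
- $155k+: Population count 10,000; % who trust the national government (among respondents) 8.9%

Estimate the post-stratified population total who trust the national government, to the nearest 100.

Estimated count per cell = population count × respondent percentage:
  under $55k: 3,250 × 28.1% = 913.25
  $55–94k: 7,000 × 45% = 3150
  $95–154k: 4,750 × 19.5% = 926.25
  $155k+: 10,000 × 8.9% = 890
Estimated total = 5879.5 → 5,900.

5,900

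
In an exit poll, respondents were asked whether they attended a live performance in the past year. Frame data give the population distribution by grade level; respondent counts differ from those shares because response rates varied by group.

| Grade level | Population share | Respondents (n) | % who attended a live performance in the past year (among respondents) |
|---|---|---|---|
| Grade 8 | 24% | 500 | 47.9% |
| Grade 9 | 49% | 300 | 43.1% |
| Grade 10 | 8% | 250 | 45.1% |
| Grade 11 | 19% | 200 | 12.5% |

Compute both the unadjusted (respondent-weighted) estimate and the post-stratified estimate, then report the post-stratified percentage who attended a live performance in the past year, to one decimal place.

38.6%

Naive respondent-only estimate (weights = respondent counts):
  (500/1250)×47.9 + (300/1250)×43.1 + (250/1250)×45.1 + (200/1250)×12.5 = 40.524%
Post-stratifying to population shares instead:
  0.24×47.9 + 0.49×43.1 + 0.08×45.1 + 0.19×12.5 = 38.598%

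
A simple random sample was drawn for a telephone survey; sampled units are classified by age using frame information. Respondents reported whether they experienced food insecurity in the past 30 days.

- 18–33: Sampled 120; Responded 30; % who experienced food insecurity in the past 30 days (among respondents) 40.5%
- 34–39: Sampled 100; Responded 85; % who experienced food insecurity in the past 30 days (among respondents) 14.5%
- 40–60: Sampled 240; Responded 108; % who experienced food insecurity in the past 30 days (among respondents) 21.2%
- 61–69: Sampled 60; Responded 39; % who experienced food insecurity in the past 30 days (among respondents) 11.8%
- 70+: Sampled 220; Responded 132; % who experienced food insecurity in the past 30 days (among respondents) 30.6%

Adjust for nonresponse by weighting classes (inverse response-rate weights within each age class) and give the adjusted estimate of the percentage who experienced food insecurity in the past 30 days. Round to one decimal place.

Response rates by class: 18–33 30/120 = 25%, 34–39 85/100 = 85%, 40–60 108/240 = 45%, 61–69 39/60 = 65%, 70+ 132/220 = 60%.
With weight = n_sampled/n_responded per class, the weighted class total is n_sampled:
  18–33: 120 × 40.5 = 4860
  34–39: 100 × 14.5 = 1450
  40–60: 240 × 21.2 = 5088
  61–69: 60 × 11.8 = 708
  70+: 220 × 30.6 = 6732
Adjusted estimate = 18,838 / 740 = 25.4568 → 25.5%.

25.5%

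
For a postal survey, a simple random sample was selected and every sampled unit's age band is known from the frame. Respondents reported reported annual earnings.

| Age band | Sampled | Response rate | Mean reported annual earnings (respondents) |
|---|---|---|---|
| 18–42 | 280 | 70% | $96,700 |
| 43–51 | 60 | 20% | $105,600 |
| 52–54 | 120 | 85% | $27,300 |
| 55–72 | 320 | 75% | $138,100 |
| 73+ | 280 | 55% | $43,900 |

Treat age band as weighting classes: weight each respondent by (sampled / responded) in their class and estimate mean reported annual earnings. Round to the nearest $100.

$87,900

Inverse-response-rate weighting restores each class to its sampled count, so class totals weight by n_sampled:
  18–42: 280 × 96,700 = 27,076,000
  43–51: 60 × 105,600 = 6,336,000
  52–54: 120 × 27,300 = 3,276,000
  55–72: 320 × 138,100 = 44,192,000
  73+: 280 × 43,900 = 12,292,000
Adjusted estimate = 93,172,000 / 1,060 = 87898.1 → $87,900.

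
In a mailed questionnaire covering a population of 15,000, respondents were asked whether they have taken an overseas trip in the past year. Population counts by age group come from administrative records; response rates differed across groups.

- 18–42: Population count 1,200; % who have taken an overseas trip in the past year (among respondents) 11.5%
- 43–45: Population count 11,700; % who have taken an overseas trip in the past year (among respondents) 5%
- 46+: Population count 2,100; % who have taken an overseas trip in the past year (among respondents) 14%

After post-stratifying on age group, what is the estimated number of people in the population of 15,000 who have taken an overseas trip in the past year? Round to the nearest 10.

1,020

Each cell contributes its population count × the respondent rate:
  18–42: 1,200 × 11.5% = 138
  43–45: 11,700 × 5% = 585
  46+: 2,100 × 14% = 294
Estimated total = 1017 → 1,020.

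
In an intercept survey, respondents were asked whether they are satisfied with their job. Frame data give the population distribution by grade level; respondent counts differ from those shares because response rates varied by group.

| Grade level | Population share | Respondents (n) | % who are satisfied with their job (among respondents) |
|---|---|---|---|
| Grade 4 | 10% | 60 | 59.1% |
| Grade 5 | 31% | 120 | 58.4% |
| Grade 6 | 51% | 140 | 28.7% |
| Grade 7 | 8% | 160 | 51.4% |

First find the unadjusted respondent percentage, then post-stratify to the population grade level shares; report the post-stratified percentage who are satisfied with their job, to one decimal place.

42.8%

Naive respondent-only estimate (weights = respondent counts):
  (60/480)×59.1 + (120/480)×58.4 + (140/480)×28.7 + (160/480)×51.4 = 47.4917%
Reweighting by population grade level shares:
  0.1×59.1 + 0.31×58.4 + 0.51×28.7 + 0.08×51.4 = 42.763%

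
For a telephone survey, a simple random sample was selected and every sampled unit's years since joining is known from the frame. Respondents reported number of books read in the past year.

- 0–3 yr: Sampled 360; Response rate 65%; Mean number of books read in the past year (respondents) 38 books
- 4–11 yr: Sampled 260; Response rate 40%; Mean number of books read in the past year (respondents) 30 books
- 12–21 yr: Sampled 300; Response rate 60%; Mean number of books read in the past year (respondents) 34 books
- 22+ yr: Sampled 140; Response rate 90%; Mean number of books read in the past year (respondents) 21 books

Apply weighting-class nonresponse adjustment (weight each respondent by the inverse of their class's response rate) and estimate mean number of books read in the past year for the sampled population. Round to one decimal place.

32.7

With weight = n_sampled/n_responded per class, the weighted class total is n_sampled:
  0–3 yr: 360 × 38 = 13,680
  4–11 yr: 260 × 30 = 7800
  12–21 yr: 300 × 34 = 10,200
  22+ yr: 140 × 21 = 2940
Adjusted estimate = 34,620 / 1,060 = 32.6604 → 32.7.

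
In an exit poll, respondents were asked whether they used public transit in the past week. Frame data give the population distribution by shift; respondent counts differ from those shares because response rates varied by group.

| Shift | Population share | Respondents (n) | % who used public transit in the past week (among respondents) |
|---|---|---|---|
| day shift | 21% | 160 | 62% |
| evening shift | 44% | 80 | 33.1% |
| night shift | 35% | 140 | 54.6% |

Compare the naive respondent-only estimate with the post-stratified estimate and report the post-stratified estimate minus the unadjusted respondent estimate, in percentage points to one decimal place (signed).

-6.5 percentage points

Naive respondent-only estimate (weights = respondent counts):
  (160/380)×62 + (80/380)×33.1 + (140/380)×54.6 = 53.1895%
Reweighting by population shift shares:
  0.21×62 + 0.44×33.1 + 0.35×54.6 = 46.694%
Difference = 46.694 − 53.1895 = -6.4955 pp.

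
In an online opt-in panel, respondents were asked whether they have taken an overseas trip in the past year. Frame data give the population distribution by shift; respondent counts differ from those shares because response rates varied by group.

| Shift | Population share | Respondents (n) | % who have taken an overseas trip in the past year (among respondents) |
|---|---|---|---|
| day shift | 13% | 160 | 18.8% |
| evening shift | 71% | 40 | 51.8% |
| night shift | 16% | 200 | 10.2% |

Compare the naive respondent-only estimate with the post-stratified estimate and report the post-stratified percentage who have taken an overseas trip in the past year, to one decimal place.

40.9%

Without adjustment, the pooled respondent share is:
  (160/400)×18.8 + (40/400)×51.8 + (200/400)×10.2 = 17.8%
Reweighting by population shift shares:
  0.13×18.8 + 0.71×51.8 + 0.16×10.2 = 40.854%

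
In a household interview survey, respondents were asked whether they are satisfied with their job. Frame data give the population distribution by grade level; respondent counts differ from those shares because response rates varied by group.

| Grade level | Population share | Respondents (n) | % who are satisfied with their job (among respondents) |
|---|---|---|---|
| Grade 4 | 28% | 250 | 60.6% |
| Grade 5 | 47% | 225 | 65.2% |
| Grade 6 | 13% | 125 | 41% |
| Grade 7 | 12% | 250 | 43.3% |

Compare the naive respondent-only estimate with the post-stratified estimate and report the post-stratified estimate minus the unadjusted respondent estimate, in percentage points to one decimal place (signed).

+4.3 percentage points

Unadjusted (pooled respondent) estimate weights by respondent counts:
  (250/850)×60.6 + (225/850)×65.2 + (125/850)×41 + (250/850)×43.3 = 53.8471%
Reweighting by population grade level shares:
  0.28×60.6 + 0.47×65.2 + 0.13×41 + 0.12×43.3 = 58.138%
Difference = 58.138 − 53.8471 = 4.2909 pp.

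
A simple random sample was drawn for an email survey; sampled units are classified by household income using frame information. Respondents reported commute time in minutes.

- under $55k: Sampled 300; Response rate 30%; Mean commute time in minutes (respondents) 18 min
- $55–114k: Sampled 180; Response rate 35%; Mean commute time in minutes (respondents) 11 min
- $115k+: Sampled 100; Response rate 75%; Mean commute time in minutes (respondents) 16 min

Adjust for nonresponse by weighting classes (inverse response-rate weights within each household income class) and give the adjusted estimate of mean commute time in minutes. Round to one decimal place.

15.5

With weight = n_sampled/n_responded per class, the weighted class total is n_sampled:
  under $55k: 300 × 18 = 5400
  $55–114k: 180 × 11 = 1980
  $115k+: 100 × 16 = 1600
Adjusted estimate = 8980 / 580 = 15.4828 → 15.5.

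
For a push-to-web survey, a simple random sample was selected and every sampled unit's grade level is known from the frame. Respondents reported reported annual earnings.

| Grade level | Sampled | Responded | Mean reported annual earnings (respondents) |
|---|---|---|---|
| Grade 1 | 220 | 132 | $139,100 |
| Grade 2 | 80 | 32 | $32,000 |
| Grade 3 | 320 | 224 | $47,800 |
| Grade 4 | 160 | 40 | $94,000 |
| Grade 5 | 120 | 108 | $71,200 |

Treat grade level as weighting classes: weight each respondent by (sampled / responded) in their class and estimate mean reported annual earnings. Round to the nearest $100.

$80,000

Class response rates: Grade 1 132/220 = 60%, Grade 2 32/80 = 40%, Grade 3 224/320 = 70%, Grade 4 40/160 = 25%, Grade 5 108/120 = 90%.
Each respondent's weight = sampled/responded in their class; summing within a class gives n_sampled, so:
  Grade 1: 220 × 139,100 = 30,602,000
  Grade 2: 80 × 32,000 = 2,560,000
  Grade 3: 320 × 47,800 = 15,296,000
  Grade 4: 160 × 94,000 = 15,040,000
  Grade 5: 120 × 71,200 = 8,544,000
Adjusted estimate = 72,042,000 / 900 = 80046.7 → $80,000.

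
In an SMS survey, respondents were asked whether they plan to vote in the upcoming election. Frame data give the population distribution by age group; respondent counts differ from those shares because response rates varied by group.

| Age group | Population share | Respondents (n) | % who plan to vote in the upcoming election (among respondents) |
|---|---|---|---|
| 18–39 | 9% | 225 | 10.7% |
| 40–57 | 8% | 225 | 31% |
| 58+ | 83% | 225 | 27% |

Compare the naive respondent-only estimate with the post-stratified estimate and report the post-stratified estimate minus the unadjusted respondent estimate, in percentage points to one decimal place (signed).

Naive respondent-only estimate (weights = respondent counts):
  (225/675)×10.7 + (225/675)×31 + (225/675)×27 = 22.9%
Reweighting by population age group shares:
  0.09×10.7 + 0.08×31 + 0.83×27 = 25.853%
Difference = 25.853 − 22.9 = 2.953 pp.

+3.0 percentage points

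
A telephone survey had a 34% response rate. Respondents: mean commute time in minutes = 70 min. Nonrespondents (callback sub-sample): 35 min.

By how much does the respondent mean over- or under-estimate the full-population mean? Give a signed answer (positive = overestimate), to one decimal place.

Nonresponse fraction = 1 − 0.34 = 0.66.
Bias = (nonresponse fraction) × (respondent mean − nonrespondent mean)
     = 0.66 × (70 − 35) = 0.66 × 35 = 23.1.

+23.1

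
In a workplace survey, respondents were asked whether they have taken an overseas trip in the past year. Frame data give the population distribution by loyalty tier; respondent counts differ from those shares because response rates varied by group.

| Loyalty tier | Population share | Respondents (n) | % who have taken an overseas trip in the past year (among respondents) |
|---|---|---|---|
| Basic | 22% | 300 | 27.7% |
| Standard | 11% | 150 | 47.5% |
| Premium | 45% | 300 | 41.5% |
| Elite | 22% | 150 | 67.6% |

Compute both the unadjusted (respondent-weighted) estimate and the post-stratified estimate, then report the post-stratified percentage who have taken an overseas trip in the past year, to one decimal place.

44.9%

Unadjusted (pooled respondent) estimate weights by respondent counts:
  (300/900)×27.7 + (150/900)×47.5 + (300/900)×41.5 + (150/900)×67.6 = 42.25%
Post-stratifying to population shares instead:
  0.22×27.7 + 0.11×47.5 + 0.45×41.5 + 0.22×67.6 = 44.866%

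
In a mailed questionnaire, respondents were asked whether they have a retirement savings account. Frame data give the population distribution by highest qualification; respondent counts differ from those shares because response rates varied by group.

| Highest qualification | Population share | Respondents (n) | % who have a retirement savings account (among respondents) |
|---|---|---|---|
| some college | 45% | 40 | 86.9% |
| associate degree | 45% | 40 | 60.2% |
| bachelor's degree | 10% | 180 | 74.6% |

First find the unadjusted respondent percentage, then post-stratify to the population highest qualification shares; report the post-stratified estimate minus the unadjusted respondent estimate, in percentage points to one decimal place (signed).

-0.6 percentage points

Unadjusted (pooled respondent) estimate weights by respondent counts:
  (40/260)×86.9 + (40/260)×60.2 + (180/260)×74.6 = 74.2769%
Post-stratified estimate weights by population shares:
  0.45×86.9 + 0.45×60.2 + 0.1×74.6 = 73.655%
Difference = 73.655 − 74.2769 = -0.6219 pp.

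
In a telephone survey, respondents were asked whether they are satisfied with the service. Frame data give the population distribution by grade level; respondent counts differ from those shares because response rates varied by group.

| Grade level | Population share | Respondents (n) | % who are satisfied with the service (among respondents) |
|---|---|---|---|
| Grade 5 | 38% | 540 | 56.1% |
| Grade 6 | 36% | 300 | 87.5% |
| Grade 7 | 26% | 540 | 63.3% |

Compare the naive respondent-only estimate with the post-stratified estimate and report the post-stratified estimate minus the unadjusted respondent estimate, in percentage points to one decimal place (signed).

Unadjusted (pooled respondent) estimate weights by respondent counts:
  (540/1380)×56.1 + (300/1380)×87.5 + (540/1380)×63.3 = 65.7435%
Reweighting by population grade level shares:
  0.38×56.1 + 0.36×87.5 + 0.26×63.3 = 69.276%
Difference = 69.276 − 65.7435 = 3.5325 pp.

+3.5 percentage points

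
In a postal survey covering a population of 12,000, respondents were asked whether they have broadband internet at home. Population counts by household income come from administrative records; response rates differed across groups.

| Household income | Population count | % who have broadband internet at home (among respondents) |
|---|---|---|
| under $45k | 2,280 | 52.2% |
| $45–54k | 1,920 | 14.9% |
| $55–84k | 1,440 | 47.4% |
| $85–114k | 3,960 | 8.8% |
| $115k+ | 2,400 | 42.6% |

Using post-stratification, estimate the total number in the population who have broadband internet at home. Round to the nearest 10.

Estimated count per cell = population count × respondent percentage:
  under $45k: 2,280 × 52.2% = 1190.16
  $45–54k: 1,920 × 14.9% = 286.08
  $55–84k: 1,440 × 47.4% = 682.56
  $85–114k: 3,960 × 8.8% = 348.48
  $115k+: 2,400 × 42.6% = 1022.4
Estimated total = 3529.68 → 3,530.

3,530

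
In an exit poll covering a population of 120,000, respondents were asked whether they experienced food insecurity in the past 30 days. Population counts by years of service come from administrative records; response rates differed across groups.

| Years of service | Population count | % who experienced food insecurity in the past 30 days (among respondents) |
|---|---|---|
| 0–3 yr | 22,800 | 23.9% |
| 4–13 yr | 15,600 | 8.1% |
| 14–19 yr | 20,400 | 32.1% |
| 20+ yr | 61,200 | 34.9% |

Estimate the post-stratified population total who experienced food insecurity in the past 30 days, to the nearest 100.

34,600

Estimated count per cell = population count × respondent percentage:
  0–3 yr: 22,800 × 23.9% = 5449.2
  4–13 yr: 15,600 × 8.1% = 1263.6
  14–19 yr: 20,400 × 32.1% = 6548.4
  20+ yr: 61,200 × 34.9% = 21358.8
Estimated total = 34,620 → 34,600.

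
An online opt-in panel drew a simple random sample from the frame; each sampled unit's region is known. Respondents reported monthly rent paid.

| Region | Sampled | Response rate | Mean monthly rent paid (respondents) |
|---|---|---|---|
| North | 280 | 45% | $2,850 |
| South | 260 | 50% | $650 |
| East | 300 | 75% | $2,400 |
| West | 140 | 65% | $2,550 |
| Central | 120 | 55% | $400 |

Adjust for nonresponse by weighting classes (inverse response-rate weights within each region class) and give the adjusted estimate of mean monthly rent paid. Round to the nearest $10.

Weighting each respondent by the inverse class response rate inflates each class back to its sampled size, so the class weight is n_sampled:
  North: 280 × 2850 = 798,000
  South: 260 × 650 = 169,000
  East: 300 × 2400 = 720,000
  West: 140 × 2550 = 357,000
  Central: 120 × 400 = 48,000
Adjusted estimate = 2,092,000 / 1,100 = 1901.82 → $1,900.

$1,900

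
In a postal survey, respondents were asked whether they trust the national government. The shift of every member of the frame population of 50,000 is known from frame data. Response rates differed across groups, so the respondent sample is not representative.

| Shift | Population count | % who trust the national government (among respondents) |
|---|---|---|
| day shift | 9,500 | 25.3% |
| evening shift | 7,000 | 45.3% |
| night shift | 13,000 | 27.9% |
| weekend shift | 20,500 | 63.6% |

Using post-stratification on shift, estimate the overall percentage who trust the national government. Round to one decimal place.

Post-stratification weights by population share, not respondent share:
  day shift: (9,500/50,000) × 25.3 = 4.807
  evening shift: (7,000/50,000) × 45.3 = 6.342
  night shift: (13,000/50,000) × 27.9 = 7.254
  weekend shift: (20,500/50,000) × 63.6 = 26.076
Post-stratified estimate = 44.479 → 44.5%.

44.5%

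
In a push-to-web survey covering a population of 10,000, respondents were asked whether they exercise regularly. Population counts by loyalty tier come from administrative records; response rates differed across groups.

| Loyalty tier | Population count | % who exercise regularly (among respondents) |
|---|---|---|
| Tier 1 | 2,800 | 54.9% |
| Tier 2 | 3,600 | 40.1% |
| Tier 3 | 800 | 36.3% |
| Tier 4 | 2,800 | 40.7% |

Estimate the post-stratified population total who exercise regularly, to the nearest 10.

Each cell contributes its population count × the respondent rate:
  Tier 1: 2,800 × 54.9% = 1537.2
  Tier 2: 3,600 × 40.1% = 1443.6
  Tier 3: 800 × 36.3% = 290.4
  Tier 4: 2,800 × 40.7% = 1139.6
Estimated total = 4410.8 → 4,410.

4,410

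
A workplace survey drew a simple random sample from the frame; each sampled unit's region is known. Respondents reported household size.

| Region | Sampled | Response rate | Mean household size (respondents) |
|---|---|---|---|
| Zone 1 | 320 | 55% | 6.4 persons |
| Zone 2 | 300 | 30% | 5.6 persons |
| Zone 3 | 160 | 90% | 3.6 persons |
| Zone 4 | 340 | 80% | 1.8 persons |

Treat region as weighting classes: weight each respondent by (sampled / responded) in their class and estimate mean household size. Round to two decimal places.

4.39

Each respondent's weight = sampled/responded in their class; summing within a class gives n_sampled, so:
  Zone 1: 320 × 6.4 = 2048
  Zone 2: 300 × 5.6 = 1680
  Zone 3: 160 × 3.6 = 576
  Zone 4: 340 × 1.8 = 612
Adjusted estimate = 4916 / 1,120 = 4.38929 → 4.39.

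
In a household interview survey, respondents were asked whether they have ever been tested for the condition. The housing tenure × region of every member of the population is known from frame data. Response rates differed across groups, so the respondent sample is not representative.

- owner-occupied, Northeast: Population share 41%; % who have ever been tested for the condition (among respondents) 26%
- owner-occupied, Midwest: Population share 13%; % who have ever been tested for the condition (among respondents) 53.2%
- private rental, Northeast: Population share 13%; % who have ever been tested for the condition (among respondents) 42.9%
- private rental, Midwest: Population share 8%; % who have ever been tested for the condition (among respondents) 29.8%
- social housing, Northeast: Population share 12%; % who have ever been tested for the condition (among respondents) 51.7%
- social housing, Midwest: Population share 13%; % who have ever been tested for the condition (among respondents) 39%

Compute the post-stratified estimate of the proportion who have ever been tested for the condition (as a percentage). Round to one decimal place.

Each cell contributes population-share × respondent value:
  owner-occupied, Northeast: 0.41 × 26 = 10.66
  owner-occupied, Midwest: 0.13 × 53.2 = 6.916
  private rental, Northeast: 0.13 × 42.9 = 5.577
  private rental, Midwest: 0.08 × 29.8 = 2.384
  social housing, Northeast: 0.12 × 51.7 = 6.204
  social housing, Midwest: 0.13 × 39 = 5.07
Post-stratified estimate = 36.811 → 36.8%.

36.8%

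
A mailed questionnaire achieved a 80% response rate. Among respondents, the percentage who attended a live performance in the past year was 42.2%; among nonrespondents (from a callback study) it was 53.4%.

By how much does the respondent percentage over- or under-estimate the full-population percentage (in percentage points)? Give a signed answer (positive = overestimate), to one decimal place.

-2.2 percentage points

Nonresponse fraction = 1 − 0.8 = 0.2.
Bias = (nonresponse fraction) × (respondent percentage − nonrespondent percentage)
     = 0.2 × (42.2 − 53.4) = 0.2 × -11.2 = -2.24.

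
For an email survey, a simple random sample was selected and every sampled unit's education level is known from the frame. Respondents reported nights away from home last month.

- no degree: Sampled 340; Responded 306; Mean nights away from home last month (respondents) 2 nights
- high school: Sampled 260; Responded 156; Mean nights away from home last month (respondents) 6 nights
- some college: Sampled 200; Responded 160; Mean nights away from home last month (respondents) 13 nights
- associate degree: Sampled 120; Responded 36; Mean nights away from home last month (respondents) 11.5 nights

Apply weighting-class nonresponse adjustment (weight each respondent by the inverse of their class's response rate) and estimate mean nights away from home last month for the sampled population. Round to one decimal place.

Response rates by class: no degree 306/340 = 90%, high school 156/260 = 60%, some college 160/200 = 80%, associate degree 36/120 = 30%.
Weighting each respondent by the inverse class response rate inflates each class back to its sampled size, so the class weight is n_sampled:
  no degree: 340 × 2 = 680
  high school: 260 × 6 = 1560
  some college: 200 × 13 = 2600
  associate degree: 120 × 11.5 = 1380
Adjusted estimate = 6220 / 920 = 6.76087 → 6.8.

6.8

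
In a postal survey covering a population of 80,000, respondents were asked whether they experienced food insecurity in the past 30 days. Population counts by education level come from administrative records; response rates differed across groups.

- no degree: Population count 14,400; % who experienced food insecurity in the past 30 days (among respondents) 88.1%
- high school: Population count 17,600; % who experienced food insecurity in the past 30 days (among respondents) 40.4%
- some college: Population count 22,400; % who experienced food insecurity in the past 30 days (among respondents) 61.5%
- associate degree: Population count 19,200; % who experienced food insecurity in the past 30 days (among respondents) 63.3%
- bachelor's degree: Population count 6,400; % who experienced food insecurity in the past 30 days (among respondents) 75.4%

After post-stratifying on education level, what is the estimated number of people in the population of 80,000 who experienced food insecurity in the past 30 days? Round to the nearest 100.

50,600

Each cell contributes its population count × the respondent rate:
  no degree: 14,400 × 88.1% = 12686.4
  high school: 17,600 × 40.4% = 7110.4
  some college: 22,400 × 61.5% = 13,776
  associate degree: 19,200 × 63.3% = 12153.6
  bachelor's degree: 6,400 × 75.4% = 4825.6
Estimated total = 50,552 → 50,600.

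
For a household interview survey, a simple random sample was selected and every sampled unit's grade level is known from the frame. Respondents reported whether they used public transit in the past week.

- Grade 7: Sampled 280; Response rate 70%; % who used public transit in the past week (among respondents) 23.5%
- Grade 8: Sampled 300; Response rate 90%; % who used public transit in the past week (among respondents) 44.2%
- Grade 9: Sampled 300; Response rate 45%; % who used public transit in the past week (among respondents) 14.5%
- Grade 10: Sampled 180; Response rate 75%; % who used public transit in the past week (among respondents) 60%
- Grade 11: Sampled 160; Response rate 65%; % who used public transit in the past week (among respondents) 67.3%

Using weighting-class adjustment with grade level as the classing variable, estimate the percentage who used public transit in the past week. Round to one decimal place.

37.5%

Weighting each respondent by the inverse class response rate inflates each class back to its sampled size, so the class weight is n_sampled:
  Grade 7: 280 × 23.5 = 6580
  Grade 8: 300 × 44.2 = 13,260
  Grade 9: 300 × 14.5 = 4350
  Grade 10: 180 × 60 = 10,800
  Grade 11: 160 × 67.3 = 10,768
Adjusted estimate = 45,758 / 1,220 = 37.5066 → 37.5%.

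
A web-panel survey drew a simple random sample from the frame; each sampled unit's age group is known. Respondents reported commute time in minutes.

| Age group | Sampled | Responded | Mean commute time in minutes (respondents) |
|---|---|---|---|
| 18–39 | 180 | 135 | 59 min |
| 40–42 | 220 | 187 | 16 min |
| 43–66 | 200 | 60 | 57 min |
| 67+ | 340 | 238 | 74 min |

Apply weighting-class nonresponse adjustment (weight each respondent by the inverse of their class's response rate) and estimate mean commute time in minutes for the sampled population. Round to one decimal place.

53.9

Class response rates: 18–39 135/180 = 75%, 40–42 187/220 = 85%, 43–66 60/200 = 30%, 67+ 238/340 = 70%.
Weighting each respondent by the inverse class response rate inflates each class back to its sampled size, so the class weight is n_sampled:
  18–39: 180 × 59 = 10,620
  40–42: 220 × 16 = 3520
  43–66: 200 × 57 = 11,400
  67+: 340 × 74 = 25,160
Adjusted estimate = 50,700 / 940 = 53.9362 → 53.9.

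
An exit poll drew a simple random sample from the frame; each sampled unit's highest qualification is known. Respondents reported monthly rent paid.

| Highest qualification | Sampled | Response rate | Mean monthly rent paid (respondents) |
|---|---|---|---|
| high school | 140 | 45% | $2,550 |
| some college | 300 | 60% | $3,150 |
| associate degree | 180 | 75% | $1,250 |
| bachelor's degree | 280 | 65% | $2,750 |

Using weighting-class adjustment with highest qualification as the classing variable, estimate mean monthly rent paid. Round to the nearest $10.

$2,550

With weight = n_sampled/n_responded per class, the weighted class total is n_sampled:
  high school: 140 × 2550 = 357,000
  some college: 300 × 3150 = 945,000
  associate degree: 180 × 1250 = 225,000
  bachelor's degree: 280 × 2750 = 770,000
Adjusted estimate = 2,297,000 / 900 = 2552.22 → $2,550.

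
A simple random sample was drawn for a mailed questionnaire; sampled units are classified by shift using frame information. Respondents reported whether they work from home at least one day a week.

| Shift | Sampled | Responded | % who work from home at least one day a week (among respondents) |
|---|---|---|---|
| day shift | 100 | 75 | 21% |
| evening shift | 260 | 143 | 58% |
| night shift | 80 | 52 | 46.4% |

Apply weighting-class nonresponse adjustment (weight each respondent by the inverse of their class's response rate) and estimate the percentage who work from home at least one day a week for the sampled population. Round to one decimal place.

Class response rates: day shift 75/100 = 75%, evening shift 143/260 = 55%, night shift 52/80 = 65%.
Each respondent's weight = sampled/responded in their class; summing within a class gives n_sampled, so:
  day shift: 100 × 21 = 2100
  evening shift: 260 × 58 = 15,080
  night shift: 80 × 46.4 = 3712
Adjusted estimate = 20,892 / 440 = 47.4818 → 47.5%.

47.5%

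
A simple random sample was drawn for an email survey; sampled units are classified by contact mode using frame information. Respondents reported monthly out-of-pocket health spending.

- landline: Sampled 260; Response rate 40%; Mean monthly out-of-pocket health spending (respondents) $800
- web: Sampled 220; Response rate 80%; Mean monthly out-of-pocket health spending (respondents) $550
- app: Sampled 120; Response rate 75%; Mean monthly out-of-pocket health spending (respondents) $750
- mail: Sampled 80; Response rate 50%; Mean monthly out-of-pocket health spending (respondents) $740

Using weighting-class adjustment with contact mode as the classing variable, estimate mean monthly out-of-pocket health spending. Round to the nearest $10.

Inverse-response-rate weighting restores each class to its sampled count, so class totals weight by n_sampled:
  landline: 260 × 800 = 208,000
  web: 220 × 550 = 121,000
  app: 120 × 750 = 90,000
  mail: 80 × 740 = 59,200
Adjusted estimate = 478,200 / 680 = 703.235 → $700.

$700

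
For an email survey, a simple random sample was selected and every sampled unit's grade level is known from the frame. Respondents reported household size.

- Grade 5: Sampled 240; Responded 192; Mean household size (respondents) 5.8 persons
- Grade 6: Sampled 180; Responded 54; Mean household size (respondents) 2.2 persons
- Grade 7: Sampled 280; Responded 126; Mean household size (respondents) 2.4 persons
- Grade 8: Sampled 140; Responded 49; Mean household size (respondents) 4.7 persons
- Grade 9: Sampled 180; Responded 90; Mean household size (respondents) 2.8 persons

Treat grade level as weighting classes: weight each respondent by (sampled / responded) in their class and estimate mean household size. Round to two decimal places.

Class response rates: Grade 5 192/240 = 80%, Grade 6 54/180 = 30%, Grade 7 126/280 = 45%, Grade 8 49/140 = 35%, Grade 9 90/180 = 50%.
Inverse-response-rate weighting restores each class to its sampled count, so class totals weight by n_sampled:
  Grade 5: 240 × 5.8 = 1392
  Grade 6: 180 × 2.2 = 396
  Grade 7: 280 × 2.4 = 672
  Grade 8: 140 × 4.7 = 658
  Grade 9: 180 × 2.8 = 504
Adjusted estimate = 3622 / 1,020 = 3.55098 → 3.55.

3.55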